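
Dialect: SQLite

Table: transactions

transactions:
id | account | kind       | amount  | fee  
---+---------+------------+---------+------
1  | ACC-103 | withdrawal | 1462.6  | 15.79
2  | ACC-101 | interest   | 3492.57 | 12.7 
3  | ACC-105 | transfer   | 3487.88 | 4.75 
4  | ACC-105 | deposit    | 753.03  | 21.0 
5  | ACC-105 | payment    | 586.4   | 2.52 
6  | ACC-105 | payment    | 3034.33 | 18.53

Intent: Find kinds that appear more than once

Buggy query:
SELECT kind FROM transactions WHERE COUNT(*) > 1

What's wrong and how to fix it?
Bug: COUNT(*) is an aggregate and cannot be used in WHERE

Fix: Group first, then use HAVING for the count condition

Corrected query:
SELECT kind FROM transactions GROUP BY kind HAVING COUNT(*) > 1

Result:
kind   
-------
payment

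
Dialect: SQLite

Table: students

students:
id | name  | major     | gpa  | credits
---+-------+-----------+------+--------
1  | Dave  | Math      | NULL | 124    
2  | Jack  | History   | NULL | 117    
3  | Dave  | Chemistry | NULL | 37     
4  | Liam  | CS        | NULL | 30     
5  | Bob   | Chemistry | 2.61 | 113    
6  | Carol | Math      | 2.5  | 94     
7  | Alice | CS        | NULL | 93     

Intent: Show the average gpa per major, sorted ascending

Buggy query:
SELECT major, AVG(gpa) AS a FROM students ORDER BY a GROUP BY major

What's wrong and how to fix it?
Bug: GROUP BY must precede ORDER BY

Fix: Move ORDER BY to the end, after GROUP BY

Corrected query:
SELECT major, AVG(gpa) AS a FROM students GROUP BY major ORDER BY a

Result:
major     | a   
----------+-----
CS        | NULL
History   | NULL
Math      | 2.5 
Chemistry | 2.61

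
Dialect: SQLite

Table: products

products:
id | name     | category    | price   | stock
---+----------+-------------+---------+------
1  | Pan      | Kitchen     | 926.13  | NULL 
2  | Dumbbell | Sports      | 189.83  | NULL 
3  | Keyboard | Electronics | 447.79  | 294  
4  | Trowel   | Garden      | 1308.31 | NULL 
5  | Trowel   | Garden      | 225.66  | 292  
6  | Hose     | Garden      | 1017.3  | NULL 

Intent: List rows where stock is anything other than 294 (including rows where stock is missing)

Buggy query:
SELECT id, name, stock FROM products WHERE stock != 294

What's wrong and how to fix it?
Bug: 'stock != 294' is unknown when stock is NULL, so NULL rows are silently excluded

Fix: Handle NULL separately with IS NULL alongside the inequality

Corrected query:
SELECT id, name, stock FROM products WHERE stock != 294 OR stock IS NULL

Result:
id | name     | stock
---+----------+------
1  | Pan      | NULL 
2  | Dumbbell | NULL 
4  | Trowel   | NULL 
5  | Trowel   | 292  
6  | Hose     | NULL 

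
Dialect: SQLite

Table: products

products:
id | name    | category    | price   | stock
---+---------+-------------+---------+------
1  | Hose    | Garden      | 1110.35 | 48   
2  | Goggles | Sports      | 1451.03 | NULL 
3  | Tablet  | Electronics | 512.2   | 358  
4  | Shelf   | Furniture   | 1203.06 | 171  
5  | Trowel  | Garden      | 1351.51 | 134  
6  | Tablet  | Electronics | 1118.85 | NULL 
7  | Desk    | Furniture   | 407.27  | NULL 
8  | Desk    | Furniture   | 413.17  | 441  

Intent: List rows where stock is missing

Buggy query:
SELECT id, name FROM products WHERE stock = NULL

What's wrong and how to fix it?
Bug: '= NULL' is always unknown in SQL three-valued logic, so no rows match

Fix: Use IS NULL to test for NULL

Corrected query:
SELECT id, name FROM products WHERE stock IS NULL

Result:
id | name   
---+--------
2  | Goggles
6  | Tablet 
7  | Desk   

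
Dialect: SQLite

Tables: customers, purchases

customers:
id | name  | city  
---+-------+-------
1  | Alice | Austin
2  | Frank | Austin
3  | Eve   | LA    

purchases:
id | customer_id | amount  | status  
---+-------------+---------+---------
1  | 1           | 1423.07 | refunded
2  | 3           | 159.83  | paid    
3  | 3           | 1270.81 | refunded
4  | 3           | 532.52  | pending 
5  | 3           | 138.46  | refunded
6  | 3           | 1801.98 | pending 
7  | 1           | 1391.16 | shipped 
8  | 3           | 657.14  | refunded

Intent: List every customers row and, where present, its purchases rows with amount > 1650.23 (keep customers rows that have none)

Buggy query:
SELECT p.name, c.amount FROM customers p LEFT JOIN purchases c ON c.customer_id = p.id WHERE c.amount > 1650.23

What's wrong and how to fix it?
Bug: Filtering c.amount in WHERE discards the NULL rows produced by LEFT JOIN, turning it into an inner join

Fix: Put 'c.amount > 1650.23' in the JOIN's ON clause instead of WHERE

Corrected query:
SELECT p.name, c.amount FROM customers p LEFT JOIN purchases c ON c.customer_id = p.id AND c.amount > 1650.23

Result:
name  | amount 
------+--------
Alice | NULL   
Frank | NULL   
Eve   | 1801.98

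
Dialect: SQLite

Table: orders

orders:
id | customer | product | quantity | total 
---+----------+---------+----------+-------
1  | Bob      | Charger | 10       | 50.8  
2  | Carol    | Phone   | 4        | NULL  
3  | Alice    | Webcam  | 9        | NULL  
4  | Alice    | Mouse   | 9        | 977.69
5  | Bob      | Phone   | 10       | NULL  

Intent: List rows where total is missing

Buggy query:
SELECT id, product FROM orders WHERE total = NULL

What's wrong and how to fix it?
Bug: '= NULL' is always unknown in SQL three-valued logic, so no rows match

Fix: Use IS NULL to test for NULL

Corrected query:
SELECT id, product FROM orders WHERE total IS NULL

Result:
id | product
---+--------
2  | Phone  
3  | Webcam 
5  | Phone  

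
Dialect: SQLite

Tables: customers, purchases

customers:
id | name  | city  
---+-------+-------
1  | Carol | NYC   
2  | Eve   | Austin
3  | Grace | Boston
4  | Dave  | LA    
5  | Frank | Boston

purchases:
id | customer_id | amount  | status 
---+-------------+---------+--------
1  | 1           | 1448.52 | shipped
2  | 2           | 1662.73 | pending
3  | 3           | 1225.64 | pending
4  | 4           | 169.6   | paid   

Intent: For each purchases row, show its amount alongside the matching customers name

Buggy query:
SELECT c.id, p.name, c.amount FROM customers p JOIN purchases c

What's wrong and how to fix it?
Bug: Missing join condition: each purchases row is matched to all customers rows instead of just its own

Fix: Specify the join condition linking the foreign key to the parent id

Corrected query:
SELECT c.id, p.name, c.amount FROM customers p JOIN purchases c ON c.customer_id = p.id

Result:
id | name  | amount 
---+-------+--------
1  | Carol | 1448.52
2  | Eve   | 1662.73
3  | Grace | 1225.64
4  | Dave  | 169.6  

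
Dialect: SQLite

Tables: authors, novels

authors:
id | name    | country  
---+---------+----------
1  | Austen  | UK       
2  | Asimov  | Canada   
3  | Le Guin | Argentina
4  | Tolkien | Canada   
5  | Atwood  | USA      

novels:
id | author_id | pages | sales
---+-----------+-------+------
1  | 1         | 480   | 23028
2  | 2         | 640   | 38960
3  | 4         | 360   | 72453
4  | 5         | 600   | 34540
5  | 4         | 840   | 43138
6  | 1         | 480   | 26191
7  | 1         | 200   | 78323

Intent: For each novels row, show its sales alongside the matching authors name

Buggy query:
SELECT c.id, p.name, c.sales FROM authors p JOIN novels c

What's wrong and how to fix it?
Bug: Missing join condition: each novels row is matched to all authors rows instead of just its own

Fix: Add ON c.author_id = p.id to the JOIN

Corrected query:
SELECT c.id, p.name, c.sales FROM authors p JOIN novels c ON c.author_id = p.id

Result:
id | name    | sales
---+---------+------
1  | Austen  | 23028
2  | Asimov  | 38960
3  | Tolkien | 72453
4  | Atwood  | 34540
5  | Tolkien | 43138
6  | Austen  | 26191
7  | Austen  | 78323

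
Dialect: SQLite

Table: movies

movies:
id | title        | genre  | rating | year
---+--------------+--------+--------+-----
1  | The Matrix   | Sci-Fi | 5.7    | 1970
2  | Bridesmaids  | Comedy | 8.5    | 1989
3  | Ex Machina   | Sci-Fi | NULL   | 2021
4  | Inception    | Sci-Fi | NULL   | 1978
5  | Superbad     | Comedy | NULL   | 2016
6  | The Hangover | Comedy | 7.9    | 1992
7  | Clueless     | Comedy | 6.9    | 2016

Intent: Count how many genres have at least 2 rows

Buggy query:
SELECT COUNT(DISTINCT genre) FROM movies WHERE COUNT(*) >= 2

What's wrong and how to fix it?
Bug: COUNT(*) cannot appear in WHERE; the per-group count doesn't exist yet

Fix: Group first with HAVING COUNT(*) >= 2, then COUNT the resulting groups

Corrected query:
SELECT COUNT(*) FROM (SELECT genre FROM movies GROUP BY genre HAVING COUNT(*) >= 2)

Result:
COUNT(*)
--------
2       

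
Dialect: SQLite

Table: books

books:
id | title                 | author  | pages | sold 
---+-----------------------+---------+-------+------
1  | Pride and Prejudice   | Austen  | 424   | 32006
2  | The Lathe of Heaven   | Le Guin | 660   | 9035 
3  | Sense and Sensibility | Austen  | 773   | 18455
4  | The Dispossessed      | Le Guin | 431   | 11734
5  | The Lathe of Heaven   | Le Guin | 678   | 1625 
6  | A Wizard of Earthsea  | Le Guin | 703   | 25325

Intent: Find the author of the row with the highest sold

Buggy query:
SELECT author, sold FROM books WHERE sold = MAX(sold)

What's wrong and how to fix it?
Bug: WHERE is evaluated per row; an aggregate over the whole table isn't defined there

Fix: Use a subquery: WHERE sold = (SELECT MAX(sold) FROM books)

Corrected query:
SELECT author, sold FROM books WHERE sold = (SELECT MAX(sold) FROM books)

Result:
author | sold 
-------+------
Austen | 32006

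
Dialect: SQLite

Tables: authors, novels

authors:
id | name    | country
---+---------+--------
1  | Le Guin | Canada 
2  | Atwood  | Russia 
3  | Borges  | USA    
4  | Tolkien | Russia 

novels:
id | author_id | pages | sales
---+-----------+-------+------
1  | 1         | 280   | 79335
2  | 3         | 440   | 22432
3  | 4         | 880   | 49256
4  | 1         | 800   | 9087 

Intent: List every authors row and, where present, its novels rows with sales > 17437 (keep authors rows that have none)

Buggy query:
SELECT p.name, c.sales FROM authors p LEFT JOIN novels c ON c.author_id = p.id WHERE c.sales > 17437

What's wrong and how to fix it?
Bug: A WHERE condition on the right-hand table after LEFT JOIN drops unmatched parents

Fix: Move the right-table condition into the ON clause so unmatched parents are kept

Corrected query:
SELECT p.name, c.sales FROM authors p LEFT JOIN novels c ON c.author_id = p.id AND c.sales > 17437

Result:
name    | sales
--------+------
Le Guin | 79335
Atwood  | NULL 
Borges  | 22432
Tolkien | 49256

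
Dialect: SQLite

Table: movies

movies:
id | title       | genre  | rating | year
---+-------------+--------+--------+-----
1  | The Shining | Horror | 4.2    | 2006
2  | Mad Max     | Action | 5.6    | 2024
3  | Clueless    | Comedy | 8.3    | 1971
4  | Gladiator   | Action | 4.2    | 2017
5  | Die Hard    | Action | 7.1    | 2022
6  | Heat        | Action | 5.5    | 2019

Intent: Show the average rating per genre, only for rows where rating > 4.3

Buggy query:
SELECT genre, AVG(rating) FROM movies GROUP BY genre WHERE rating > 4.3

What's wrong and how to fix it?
Bug: WHERE cannot follow GROUP BY

Fix: Move the WHERE clause before GROUP BY

Corrected query:
SELECT genre, AVG(rating) FROM movies WHERE rating > 4.3 GROUP BY genre

Result:
genre  | AVG(rating)
-------+------------
Action | 6.066667   
Comedy | 8.3        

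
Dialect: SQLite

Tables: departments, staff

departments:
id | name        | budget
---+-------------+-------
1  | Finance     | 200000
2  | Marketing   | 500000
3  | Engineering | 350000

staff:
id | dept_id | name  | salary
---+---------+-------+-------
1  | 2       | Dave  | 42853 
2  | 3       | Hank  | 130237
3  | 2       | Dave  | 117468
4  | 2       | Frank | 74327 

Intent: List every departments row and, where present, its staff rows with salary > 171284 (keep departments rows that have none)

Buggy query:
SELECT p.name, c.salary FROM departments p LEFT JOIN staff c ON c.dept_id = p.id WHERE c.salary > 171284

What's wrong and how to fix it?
Bug: A WHERE condition on the right-hand table after LEFT JOIN drops unmatched parents

Fix: Put 'c.salary > 171284' in the JOIN's ON clause instead of WHERE

Corrected query:
SELECT p.name, c.salary FROM departments p LEFT JOIN staff c ON c.dept_id = p.id AND c.salary > 171284

Result:
name        | salary
------------+-------
Finance     | NULL  
Marketing   | NULL  
Engineering | NULL  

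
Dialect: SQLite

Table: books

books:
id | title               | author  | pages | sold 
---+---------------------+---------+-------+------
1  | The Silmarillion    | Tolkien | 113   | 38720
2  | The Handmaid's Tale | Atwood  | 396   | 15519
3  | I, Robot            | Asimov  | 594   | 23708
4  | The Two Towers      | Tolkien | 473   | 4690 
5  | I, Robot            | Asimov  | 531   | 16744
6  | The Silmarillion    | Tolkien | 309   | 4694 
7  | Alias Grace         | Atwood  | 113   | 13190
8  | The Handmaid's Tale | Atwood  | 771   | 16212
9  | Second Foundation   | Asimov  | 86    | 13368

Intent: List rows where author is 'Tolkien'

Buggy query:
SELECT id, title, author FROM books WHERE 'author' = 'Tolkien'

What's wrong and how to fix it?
Bug: Single quotes denote string literals in SQL; the column name is being compared as a constant string

Fix: Reference the column as author without single quotes

Corrected query:
SELECT id, title, author FROM books WHERE author = 'Tolkien'

Result:
id | title            | author 
---+------------------+--------
1  | The Silmarillion | Tolkien
4  | The Two Towers   | Tolkien
6  | The Silmarillion | Tolkien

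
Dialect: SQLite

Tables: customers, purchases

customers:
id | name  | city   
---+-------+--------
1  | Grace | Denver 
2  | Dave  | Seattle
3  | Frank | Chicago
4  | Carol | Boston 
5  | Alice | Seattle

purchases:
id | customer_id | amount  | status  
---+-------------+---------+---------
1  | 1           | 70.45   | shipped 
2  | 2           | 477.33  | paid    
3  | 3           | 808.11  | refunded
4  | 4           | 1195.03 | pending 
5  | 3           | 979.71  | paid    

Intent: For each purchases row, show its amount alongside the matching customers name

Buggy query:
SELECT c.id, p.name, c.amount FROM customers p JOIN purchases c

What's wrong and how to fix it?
Bug: JOIN with no ON clause produces a cartesian product; every purchases row pairs with every customers row

Fix: Add ON c.customer_id = p.id to the JOIN

Corrected query:
SELECT c.id, p.name, c.amount FROM customers p JOIN purchases c ON c.customer_id = p.id

Result:
id | name  | amount 
---+-------+--------
1  | Grace | 70.45  
2  | Dave  | 477.33 
3  | Frank | 808.11 
4  | Carol | 1195.03
5  | Frank | 979.71 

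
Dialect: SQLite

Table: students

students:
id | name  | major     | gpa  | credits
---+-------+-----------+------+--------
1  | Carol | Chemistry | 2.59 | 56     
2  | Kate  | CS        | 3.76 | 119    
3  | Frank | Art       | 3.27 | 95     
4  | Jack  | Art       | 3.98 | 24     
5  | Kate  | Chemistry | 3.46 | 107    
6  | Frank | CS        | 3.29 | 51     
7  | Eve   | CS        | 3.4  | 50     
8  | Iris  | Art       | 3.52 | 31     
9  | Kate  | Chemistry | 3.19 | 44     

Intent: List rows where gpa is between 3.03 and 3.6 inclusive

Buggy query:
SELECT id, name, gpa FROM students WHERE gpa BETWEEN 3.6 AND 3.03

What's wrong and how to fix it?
Bug: The bounds are reversed; BETWEEN a AND b requires a <= b to match anything

Fix: Swap the bounds so the smaller value comes first

Corrected query:
SELECT id, name, gpa FROM students WHERE gpa BETWEEN 3.03 AND 3.6

Result:
id | name  | gpa 
---+-------+-----
3  | Frank | 3.27
5  | Kate  | 3.46
6  | Frank | 3.29
7  | Eve   | 3.4 
8  | Iris  | 3.52
9  | Kate  | 3.19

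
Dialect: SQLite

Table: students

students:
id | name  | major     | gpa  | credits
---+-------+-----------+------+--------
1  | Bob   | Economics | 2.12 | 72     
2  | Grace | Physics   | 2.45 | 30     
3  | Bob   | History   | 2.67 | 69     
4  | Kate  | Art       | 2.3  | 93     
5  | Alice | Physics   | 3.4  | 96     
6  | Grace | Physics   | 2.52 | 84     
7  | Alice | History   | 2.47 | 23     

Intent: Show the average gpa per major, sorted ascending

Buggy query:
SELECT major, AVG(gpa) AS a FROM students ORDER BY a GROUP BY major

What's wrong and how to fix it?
Bug: GROUP BY must precede ORDER BY

Fix: Move ORDER BY to the end, after GROUP BY

Corrected query:
SELECT major, AVG(gpa) AS a FROM students GROUP BY major ORDER BY a

Result:
major     | a   
----------+-----
Economics | 2.12
Art       | 2.3 
History   | 2.57
Physics   | 2.79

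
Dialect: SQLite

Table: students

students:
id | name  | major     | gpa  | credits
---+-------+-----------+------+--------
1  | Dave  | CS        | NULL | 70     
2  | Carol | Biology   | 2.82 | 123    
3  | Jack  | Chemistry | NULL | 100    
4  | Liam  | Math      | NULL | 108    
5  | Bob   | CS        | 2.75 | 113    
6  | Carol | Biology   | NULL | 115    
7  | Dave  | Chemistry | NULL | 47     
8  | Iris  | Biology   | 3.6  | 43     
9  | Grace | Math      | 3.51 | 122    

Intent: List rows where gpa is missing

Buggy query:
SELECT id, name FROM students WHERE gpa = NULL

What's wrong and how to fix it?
Bug: Comparing to NULL with '=' never matches; NULL = NULL is unknown, not true

Fix: Use IS NULL to test for NULL

Corrected query:
SELECT id, name FROM students WHERE gpa IS NULL

Result:
id | name 
---+------
1  | Dave 
3  | Jack 
4  | Liam 
6  | Carol
7  | Dave 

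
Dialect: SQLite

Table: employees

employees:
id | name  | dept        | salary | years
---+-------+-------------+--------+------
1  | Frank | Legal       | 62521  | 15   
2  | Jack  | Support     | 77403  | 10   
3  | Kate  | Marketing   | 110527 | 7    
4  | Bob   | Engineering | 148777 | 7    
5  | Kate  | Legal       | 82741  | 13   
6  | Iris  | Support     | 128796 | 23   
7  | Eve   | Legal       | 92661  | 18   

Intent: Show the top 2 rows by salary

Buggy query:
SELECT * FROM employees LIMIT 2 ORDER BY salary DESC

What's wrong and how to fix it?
Bug: LIMIT must come after ORDER BY

Fix: Swap the clauses: ORDER BY first, then LIMIT

Corrected query:
SELECT * FROM employees ORDER BY salary DESC LIMIT 2

Result:
id | name | dept        | salary | years
---+------+-------------+--------+------
4  | Bob  | Engineering | 148777 | 7    
6  | Iris | Support     | 128796 | 23   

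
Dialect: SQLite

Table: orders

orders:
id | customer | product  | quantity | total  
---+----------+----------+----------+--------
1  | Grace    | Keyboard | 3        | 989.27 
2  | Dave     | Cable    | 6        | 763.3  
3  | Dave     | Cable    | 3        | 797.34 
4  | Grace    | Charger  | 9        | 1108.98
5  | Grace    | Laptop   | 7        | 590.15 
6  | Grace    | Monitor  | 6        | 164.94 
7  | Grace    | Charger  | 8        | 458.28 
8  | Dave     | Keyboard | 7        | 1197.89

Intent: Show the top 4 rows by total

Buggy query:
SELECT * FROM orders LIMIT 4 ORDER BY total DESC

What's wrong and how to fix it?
Bug: LIMIT must come after ORDER BY

Fix: Sort with ORDER BY, then apply LIMIT

Corrected query:
SELECT * FROM orders ORDER BY total DESC LIMIT 4

Result:
id | customer | product  | quantity | total  
---+----------+----------+----------+--------
8  | Dave     | Keyboard | 7        | 1197.89
4  | Grace    | Charger  | 9        | 1108.98
1  | Grace    | Keyboard | 3        | 989.27 
3  | Dave     | Cable    | 3        | 797.34 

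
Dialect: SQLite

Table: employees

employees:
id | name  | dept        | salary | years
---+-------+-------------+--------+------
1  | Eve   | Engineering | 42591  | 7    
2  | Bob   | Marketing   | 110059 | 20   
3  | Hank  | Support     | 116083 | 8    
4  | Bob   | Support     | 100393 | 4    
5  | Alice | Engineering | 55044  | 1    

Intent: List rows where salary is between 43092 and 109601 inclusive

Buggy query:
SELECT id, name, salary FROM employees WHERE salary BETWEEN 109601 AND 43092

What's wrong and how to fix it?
Bug: BETWEEN expects the lower bound first; with 109601 AND 43092 the range is empty

Fix: Swap the bounds so the smaller value comes first

Corrected query:
SELECT id, name, salary FROM employees WHERE salary BETWEEN 43092 AND 109601

Result:
id | name  | salary
---+-------+-------
4  | Bob   | 100393
5  | Alice | 55044 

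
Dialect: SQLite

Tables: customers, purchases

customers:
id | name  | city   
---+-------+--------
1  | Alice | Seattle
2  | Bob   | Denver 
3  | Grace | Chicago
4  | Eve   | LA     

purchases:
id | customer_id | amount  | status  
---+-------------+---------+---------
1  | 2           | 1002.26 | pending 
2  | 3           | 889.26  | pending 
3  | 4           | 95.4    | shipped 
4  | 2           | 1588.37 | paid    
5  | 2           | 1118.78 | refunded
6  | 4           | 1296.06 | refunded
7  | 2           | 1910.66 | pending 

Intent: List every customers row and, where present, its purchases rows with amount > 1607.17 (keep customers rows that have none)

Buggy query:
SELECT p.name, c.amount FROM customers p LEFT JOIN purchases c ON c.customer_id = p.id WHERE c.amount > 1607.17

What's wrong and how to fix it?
Bug: A WHERE condition on the right-hand table after LEFT JOIN drops unmatched parents

Fix: Put 'c.amount > 1607.17' in the JOIN's ON clause instead of WHERE

Corrected query:
SELECT p.name, c.amount FROM customers p LEFT JOIN purchases c ON c.customer_id = p.id AND c.amount > 1607.17

Result:
name  | amount 
------+--------
Alice | NULL   
Bob   | 1910.66
Grace | NULL   
Eve   | NULL   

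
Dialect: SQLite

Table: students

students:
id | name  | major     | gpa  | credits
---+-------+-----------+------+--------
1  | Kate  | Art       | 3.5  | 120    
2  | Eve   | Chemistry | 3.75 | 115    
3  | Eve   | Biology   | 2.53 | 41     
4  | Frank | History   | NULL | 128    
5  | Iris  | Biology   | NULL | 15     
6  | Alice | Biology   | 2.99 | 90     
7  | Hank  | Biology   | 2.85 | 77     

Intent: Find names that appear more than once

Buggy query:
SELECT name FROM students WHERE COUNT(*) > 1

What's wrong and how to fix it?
Bug: COUNT(*) is an aggregate and cannot be used in WHERE

Fix: GROUP BY name, then filter groups with HAVING COUNT(*) > 1

Corrected query:
SELECT name FROM students GROUP BY name HAVING COUNT(*) > 1

Result:
name
----
Eve 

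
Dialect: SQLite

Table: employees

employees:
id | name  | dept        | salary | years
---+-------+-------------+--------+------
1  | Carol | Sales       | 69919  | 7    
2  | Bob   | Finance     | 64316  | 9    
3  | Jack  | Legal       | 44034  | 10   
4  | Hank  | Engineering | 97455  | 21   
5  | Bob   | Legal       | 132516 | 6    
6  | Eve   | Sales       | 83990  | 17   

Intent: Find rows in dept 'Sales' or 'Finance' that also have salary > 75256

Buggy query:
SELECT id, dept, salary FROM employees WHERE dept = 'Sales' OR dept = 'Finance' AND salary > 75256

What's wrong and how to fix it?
Bug: AND binds tighter than OR, so this parses as dept = 'Sales' OR (dept = 'Finance' AND salary > 75256)

Fix: Add parentheses around the OR so the AND applies to both alternatives

Corrected query:
SELECT id, dept, salary FROM employees WHERE (dept = 'Sales' OR dept = 'Finance') AND salary > 75256

Result:
id | dept  | salary
---+-------+-------
6  | Sales | 83990 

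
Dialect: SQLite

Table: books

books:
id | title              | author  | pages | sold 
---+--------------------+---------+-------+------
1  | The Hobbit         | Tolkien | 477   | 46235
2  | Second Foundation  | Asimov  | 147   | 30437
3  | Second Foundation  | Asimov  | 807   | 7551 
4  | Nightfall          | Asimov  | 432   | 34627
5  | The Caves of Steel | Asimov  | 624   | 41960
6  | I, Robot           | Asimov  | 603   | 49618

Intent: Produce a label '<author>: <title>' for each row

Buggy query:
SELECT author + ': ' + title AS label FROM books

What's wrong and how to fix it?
Bug: '+' is numeric addition; on text columns SQLite converts them to 0 instead of concatenating

Fix: Replace + with || to concatenate text

Corrected query:
SELECT author || ': ' || title AS label FROM books

Result:
label                     
--------------------------
Tolkien: The Hobbit       
Asimov: Second Foundation 
Asimov: Second Foundation 
Asimov: Nightfall         
Asimov: The Caves of Steel
Asimov: I, Robot          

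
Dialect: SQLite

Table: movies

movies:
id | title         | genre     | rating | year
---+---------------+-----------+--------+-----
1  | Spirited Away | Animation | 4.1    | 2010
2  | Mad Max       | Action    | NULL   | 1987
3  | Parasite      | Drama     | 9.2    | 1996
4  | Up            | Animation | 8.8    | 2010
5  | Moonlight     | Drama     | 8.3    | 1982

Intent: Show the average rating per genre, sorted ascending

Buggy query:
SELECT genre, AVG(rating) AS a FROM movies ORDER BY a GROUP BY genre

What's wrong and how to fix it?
Bug: GROUP BY must precede ORDER BY

Fix: Move ORDER BY to the end, after GROUP BY

Corrected query:
SELECT genre, AVG(rating) AS a FROM movies GROUP BY genre ORDER BY a

Result:
genre     | a   
----------+-----
Action    | NULL
Animation | 6.45
Drama     | 8.75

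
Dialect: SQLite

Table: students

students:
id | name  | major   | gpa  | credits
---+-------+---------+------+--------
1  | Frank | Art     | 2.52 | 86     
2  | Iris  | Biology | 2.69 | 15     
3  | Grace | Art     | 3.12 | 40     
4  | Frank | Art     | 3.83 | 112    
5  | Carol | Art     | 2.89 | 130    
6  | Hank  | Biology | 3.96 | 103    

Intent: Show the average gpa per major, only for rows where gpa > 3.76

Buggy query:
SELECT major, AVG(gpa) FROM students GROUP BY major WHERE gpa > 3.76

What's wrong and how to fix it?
Bug: WHERE cannot follow GROUP BY

Fix: Move the WHERE clause before GROUP BY

Corrected query:
SELECT major, AVG(gpa) FROM students WHERE gpa > 3.76 GROUP BY major

Result:
major   | AVG(gpa)
--------+---------
Art     | 3.83    
Biology | 3.96    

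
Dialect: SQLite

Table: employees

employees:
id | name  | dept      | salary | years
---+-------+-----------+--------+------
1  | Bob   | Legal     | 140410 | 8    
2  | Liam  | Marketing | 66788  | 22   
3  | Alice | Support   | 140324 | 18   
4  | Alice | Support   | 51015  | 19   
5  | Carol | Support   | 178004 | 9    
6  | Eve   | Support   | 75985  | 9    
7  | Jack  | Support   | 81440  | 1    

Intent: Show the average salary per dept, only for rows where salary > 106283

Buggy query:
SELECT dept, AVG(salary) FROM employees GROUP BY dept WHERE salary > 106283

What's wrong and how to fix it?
Bug: WHERE cannot follow GROUP BY

Fix: Place WHERE between FROM and GROUP BY

Corrected query:
SELECT dept, AVG(salary) FROM employees WHERE salary > 106283 GROUP BY dept

Result:
dept    | AVG(salary)
--------+------------
Legal   | 140410     
Support | 159164     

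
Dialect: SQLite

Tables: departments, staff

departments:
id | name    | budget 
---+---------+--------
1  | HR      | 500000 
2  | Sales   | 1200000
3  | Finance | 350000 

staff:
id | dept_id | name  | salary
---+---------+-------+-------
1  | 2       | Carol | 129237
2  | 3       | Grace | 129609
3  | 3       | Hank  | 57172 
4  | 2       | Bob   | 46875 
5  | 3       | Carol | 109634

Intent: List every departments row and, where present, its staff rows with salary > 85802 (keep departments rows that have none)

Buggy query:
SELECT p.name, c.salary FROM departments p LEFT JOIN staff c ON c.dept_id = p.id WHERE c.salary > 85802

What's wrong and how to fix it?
Bug: Filtering c.salary in WHERE discards the NULL rows produced by LEFT JOIN, turning it into an inner join

Fix: Put 'c.salary > 85802' in the JOIN's ON clause instead of WHERE

Corrected query:
SELECT p.name, c.salary FROM departments p LEFT JOIN staff c ON c.dept_id = p.id AND c.salary > 85802

Result:
name    | salary
--------+-------
HR      | NULL  
Sales   | 129237
Finance | 109634
Finance | 129609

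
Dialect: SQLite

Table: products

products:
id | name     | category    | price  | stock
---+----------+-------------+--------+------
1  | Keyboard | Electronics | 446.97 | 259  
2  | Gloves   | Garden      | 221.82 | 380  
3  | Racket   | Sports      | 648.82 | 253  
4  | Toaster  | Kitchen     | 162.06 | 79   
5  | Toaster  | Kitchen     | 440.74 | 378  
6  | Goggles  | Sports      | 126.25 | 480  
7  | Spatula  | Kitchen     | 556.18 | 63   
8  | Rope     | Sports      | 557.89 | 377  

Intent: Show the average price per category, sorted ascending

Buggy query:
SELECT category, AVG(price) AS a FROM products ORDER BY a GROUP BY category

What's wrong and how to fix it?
Bug: ORDER BY appears before GROUP BY; SQL clause order requires GROUP BY first

Fix: Move ORDER BY to the end, after GROUP BY

Corrected query:
SELECT category, AVG(price) AS a FROM products GROUP BY category ORDER BY a

Result:
category    | a         
------------+-----------
Garden      | 221.82    
Kitchen     | 386.326667
Sports      | 444.32    
Electronics | 446.97    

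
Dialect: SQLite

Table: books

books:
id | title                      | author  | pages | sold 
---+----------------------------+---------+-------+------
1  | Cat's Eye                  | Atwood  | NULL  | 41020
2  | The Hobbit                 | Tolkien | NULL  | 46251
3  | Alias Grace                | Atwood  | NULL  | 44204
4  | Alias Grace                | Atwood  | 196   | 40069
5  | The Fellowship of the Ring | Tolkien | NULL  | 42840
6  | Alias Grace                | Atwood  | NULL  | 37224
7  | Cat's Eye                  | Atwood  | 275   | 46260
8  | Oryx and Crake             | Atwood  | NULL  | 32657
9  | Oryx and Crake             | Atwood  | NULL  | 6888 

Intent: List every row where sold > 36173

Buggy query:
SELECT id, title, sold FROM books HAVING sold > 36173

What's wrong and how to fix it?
Bug: HAVING filters the output of aggregation, but this query has no GROUP BY and no aggregate functions, so SQLite rejects it (HAVING clause on a non-aggregate query); the condition here is per row

Fix: Use WHERE for row-level filtering

Corrected query:
SELECT id, title, sold FROM books WHERE sold > 36173

Result:
id | title                      | sold 
---+----------------------------+------
1  | Cat's Eye                  | 41020
2  | The Hobbit                 | 46251
3  | Alias Grace                | 44204
4  | Alias Grace                | 40069
5  | The Fellowship of the Ring | 42840
6  | Alias Grace                | 37224
7  | Cat's Eye                  | 46260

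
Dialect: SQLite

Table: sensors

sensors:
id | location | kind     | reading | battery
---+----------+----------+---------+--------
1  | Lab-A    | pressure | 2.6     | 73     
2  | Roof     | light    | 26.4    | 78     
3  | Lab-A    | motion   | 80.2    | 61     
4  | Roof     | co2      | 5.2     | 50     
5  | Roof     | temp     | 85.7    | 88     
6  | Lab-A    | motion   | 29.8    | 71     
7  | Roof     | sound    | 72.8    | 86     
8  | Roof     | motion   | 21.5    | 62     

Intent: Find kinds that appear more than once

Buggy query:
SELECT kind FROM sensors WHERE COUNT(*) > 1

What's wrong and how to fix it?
Bug: WHERE can't reference COUNT(*); aggregates are computed after WHERE

Fix: GROUP BY kind, then filter groups with HAVING COUNT(*) > 1

Corrected query:
SELECT kind FROM sensors GROUP BY kind HAVING COUNT(*) > 1

Result:
kind  
------
motion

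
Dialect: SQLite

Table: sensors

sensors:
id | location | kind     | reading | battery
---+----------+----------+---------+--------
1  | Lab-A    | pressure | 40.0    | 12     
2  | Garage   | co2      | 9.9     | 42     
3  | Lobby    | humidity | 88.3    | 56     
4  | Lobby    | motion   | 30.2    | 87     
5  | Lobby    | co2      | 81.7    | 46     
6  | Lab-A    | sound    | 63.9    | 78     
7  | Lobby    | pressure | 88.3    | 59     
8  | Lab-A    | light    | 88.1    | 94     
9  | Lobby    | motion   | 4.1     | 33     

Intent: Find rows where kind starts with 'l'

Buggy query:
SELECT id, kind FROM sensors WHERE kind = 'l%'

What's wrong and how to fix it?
Bug: Wildcards only work with LIKE; '=' treats '%' as a literal character

Fix: Replace '=' with LIKE so 'l%' is treated as a pattern

Corrected query:
SELECT id, kind FROM sensors WHERE kind LIKE 'l%'

Result:
id | kind 
---+------
8  | light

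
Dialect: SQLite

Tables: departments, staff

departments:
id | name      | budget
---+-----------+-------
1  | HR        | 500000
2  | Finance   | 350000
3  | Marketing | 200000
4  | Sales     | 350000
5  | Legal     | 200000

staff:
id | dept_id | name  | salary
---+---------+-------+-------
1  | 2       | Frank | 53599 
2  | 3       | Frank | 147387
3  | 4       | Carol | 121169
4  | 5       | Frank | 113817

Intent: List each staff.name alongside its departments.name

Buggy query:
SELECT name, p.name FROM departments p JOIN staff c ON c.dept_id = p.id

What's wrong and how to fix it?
Bug: Both tables have a 'name' column; the unqualified reference is ambiguous

Fix: Qualify the column with its table alias (c.name)

Corrected query:
SELECT c.name, p.name FROM departments p JOIN staff c ON c.dept_id = p.id

Result:
name  | name     
------+----------
Frank | Finance  
Frank | Marketing
Carol | Sales    
Frank | Legal    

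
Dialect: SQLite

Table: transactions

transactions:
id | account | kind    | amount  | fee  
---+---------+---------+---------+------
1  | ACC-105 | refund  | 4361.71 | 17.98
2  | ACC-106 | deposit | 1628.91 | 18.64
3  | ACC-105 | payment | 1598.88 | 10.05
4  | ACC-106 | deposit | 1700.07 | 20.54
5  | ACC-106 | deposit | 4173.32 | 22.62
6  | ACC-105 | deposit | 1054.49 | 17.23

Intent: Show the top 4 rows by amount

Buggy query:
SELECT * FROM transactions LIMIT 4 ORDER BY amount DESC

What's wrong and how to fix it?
Bug: LIMIT must come after ORDER BY

Fix: Swap the clauses: ORDER BY first, then LIMIT

Corrected query:
SELECT * FROM transactions ORDER BY amount DESC LIMIT 4

Result:
id | account | kind    | amount  | fee  
---+---------+---------+---------+------
1  | ACC-105 | refund  | 4361.71 | 17.98
5  | ACC-106 | deposit | 4173.32 | 22.62
4  | ACC-106 | deposit | 1700.07 | 20.54
2  | ACC-106 | deposit | 1628.91 | 18.64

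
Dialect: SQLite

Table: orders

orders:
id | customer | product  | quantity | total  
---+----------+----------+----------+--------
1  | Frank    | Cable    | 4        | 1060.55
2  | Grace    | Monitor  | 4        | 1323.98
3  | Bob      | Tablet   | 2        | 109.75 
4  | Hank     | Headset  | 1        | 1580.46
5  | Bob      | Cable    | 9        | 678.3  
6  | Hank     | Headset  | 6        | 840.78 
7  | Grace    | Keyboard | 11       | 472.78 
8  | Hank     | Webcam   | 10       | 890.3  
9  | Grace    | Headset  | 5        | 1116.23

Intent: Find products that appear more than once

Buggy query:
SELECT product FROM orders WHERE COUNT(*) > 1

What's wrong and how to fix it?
Bug: COUNT(*) is an aggregate and cannot be used in WHERE

Fix: Group first, then use HAVING for the count condition

Corrected query:
SELECT product FROM orders GROUP BY product HAVING COUNT(*) > 1

Result:
product
-------
Cable  
Headset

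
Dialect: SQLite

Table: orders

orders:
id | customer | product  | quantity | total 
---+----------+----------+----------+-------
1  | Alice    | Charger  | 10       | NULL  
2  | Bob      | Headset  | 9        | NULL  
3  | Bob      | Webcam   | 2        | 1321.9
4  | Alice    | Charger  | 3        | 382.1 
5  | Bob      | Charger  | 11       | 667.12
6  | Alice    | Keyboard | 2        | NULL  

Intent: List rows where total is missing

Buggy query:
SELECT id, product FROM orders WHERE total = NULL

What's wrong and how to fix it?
Bug: '= NULL' is always unknown in SQL three-valued logic, so no rows match

Fix: Replace '= NULL' with 'IS NULL'

Corrected query:
SELECT id, product FROM orders WHERE total IS NULL

Result:
id | product 
---+---------
1  | Charger 
2  | Headset 
6  | Keyboard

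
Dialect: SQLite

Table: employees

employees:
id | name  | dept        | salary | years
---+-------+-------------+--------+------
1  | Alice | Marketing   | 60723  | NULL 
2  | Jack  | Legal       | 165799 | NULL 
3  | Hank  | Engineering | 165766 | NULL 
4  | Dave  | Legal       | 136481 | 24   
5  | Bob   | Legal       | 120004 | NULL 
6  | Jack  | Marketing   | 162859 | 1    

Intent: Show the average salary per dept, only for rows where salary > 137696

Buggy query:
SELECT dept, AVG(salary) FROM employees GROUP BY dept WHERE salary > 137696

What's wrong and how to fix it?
Bug: WHERE cannot follow GROUP BY

Fix: Place WHERE between FROM and GROUP BY

Corrected query:
SELECT dept, AVG(salary) FROM employees WHERE salary > 137696 GROUP BY dept

Result:
dept        | AVG(salary)
------------+------------
Engineering | 165766     
Legal       | 165799     
Marketing   | 162859     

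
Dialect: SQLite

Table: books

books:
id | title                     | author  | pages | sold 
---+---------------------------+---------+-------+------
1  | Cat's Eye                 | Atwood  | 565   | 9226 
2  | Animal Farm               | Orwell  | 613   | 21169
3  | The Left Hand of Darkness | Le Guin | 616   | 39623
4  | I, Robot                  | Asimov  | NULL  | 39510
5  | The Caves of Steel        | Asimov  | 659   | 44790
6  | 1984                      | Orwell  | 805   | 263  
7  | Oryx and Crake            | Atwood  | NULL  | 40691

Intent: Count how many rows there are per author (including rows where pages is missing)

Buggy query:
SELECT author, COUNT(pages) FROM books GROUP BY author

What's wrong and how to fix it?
Bug: COUNT(column) counts non-NULL values only; rows with NULL pages aren't counted

Fix: Use COUNT(*) to count all rows regardless of NULL

Corrected query:
SELECT author, COUNT(*) FROM books GROUP BY author

Result:
author  | COUNT(*)
--------+---------
Asimov  | 2       
Atwood  | 2       
Le Guin | 1       
Orwell  | 2       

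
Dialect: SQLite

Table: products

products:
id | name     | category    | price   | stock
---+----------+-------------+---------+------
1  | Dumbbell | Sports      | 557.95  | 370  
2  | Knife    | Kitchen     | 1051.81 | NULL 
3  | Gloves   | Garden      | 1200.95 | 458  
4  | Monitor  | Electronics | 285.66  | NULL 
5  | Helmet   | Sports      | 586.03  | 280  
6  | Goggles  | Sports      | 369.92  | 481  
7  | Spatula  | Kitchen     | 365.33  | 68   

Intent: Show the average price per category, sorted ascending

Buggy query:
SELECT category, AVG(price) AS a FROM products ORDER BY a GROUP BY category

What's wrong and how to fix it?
Bug: ORDER BY appears before GROUP BY; SQL clause order requires GROUP BY first

Fix: Reorder: SELECT … FROM … GROUP BY … ORDER BY …

Corrected query:
SELECT category, AVG(price) AS a FROM products GROUP BY category ORDER BY a

Result:
category    | a         
------------+-----------
Electronics | 285.66    
Sports      | 504.633333
Kitchen     | 708.57    
Garden      | 1200.95   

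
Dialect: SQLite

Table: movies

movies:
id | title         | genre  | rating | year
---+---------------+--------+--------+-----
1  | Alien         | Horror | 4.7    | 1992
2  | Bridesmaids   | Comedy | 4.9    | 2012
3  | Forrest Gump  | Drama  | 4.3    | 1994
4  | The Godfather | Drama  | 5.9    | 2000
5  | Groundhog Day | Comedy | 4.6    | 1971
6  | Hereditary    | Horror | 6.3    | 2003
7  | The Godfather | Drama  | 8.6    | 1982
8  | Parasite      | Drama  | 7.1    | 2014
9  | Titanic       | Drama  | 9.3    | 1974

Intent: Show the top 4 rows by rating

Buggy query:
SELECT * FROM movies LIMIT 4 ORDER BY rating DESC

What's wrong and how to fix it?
Bug: ORDER BY cannot follow LIMIT; LIMIT is the final clause

Fix: Sort with ORDER BY, then apply LIMIT

Corrected query:
SELECT * FROM movies ORDER BY rating DESC LIMIT 4

Result:
id | title         | genre  | rating | year
---+---------------+--------+--------+-----
9  | Titanic       | Drama  | 9.3    | 1974
7  | The Godfather | Drama  | 8.6    | 1982
8  | Parasite      | Drama  | 7.1    | 2014
6  | Hereditary    | Horror | 6.3    | 2003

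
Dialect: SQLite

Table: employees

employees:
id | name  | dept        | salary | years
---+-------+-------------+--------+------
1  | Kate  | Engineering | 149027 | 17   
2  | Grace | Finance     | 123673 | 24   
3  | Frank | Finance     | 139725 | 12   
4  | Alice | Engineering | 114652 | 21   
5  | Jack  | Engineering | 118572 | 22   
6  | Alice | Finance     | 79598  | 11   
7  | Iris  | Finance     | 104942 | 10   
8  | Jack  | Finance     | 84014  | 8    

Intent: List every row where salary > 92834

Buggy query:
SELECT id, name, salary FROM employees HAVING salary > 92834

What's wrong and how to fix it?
Bug: This is a non-aggregate query (no GROUP BY, no aggregates), so in SQLite the HAVING clause is invalid here; a row-level condition belongs in WHERE

Fix: Use WHERE for row-level filtering

Corrected query:
SELECT id, name, salary FROM employees WHERE salary > 92834

Result:
id | name  | salary
---+-------+-------
1  | Kate  | 149027
2  | Grace | 123673
3  | Frank | 139725
4  | Alice | 114652
5  | Jack  | 118572
7  | Iris  | 104942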